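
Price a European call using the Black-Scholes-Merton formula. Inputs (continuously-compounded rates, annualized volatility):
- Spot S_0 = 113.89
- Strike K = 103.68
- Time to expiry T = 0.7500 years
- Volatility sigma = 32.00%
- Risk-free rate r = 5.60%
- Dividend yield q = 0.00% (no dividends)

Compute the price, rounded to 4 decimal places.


d1 = (ln(S/K) + (r - q + 0.5*sigma^2) * T) / (sigma * sqrt(T)) = 0.62903697
d2 = d1 - sigma * sqrt(T) = 0.35190884
exp(-rT) = 0.95886978; exp(-qT) = 1.00000000
C = S_0 * exp(-qT) * N(d1) - K * exp(-rT) * N(d2)
N(d1) = 0.73533757; N(d2) = 0.63754668
C = 113.8900 * 1.00000000 * 0.73533757 - 103.6800 * 0.95886978 * 0.63754668 = 20.3655

Answer: Price = 20.3655


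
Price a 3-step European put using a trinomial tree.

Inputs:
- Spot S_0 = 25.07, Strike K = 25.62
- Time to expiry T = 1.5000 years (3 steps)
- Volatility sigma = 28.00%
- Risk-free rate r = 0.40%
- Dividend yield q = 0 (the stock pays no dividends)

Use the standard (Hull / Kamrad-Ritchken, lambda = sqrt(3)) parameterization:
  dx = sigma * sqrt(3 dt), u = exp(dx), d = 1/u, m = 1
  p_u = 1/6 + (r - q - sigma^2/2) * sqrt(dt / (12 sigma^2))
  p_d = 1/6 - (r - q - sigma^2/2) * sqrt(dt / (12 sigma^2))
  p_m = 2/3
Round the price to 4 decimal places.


dt = T/N = 0.500000; dx = sigma*sqrt(3*dt) = 0.342929
u = exp(dx) = 1.409068; d = 1/u = 0.709689
p_u = 0.141005, p_m = 0.666667, p_d = 0.192328
Discount per step: exp(-r*dt) = 0.998002
Stock lattice S(k, j) with j the centered position index:
  k=0: S(0,+0) = 25.0700
  k=1: S(1,-1) = 17.7919; S(1,+0) = 25.0700; S(1,+1) = 35.3253
  k=2: S(2,-2) = 12.6267; S(2,-1) = 17.7919; S(2,+0) = 25.0700; S(2,+1) = 35.3253; S(2,+2) = 49.7758
  k=3: S(3,-3) = 8.9610; S(3,-2) = 12.6267; S(3,-1) = 17.7919; S(3,+0) = 25.0700; S(3,+1) = 35.3253; S(3,+2) = 49.7758; S(3,+3) = 70.1375
Terminal payoffs V(N, j) = max(K - S_T, 0):
  V(3,-3) = 16.658961; V(3,-2) = 12.993285; V(3,-1) = 7.828099; V(3,+0) = 0.550000; V(3,+1) = 0.000000; V(3,+2) = 0.000000; V(3,+3) = 0.000000
Backward induction: V(k, j) = exp(-r*dt) * [p_u * V(k+1, j+1) + p_m * V(k+1, j) + p_d * V(k+1, j-1)]
  V(2,-2) = exp(-r*dt) * [p_u*7.828099 + p_m*12.993285 + p_d*16.658961] = 12.944064
  V(2,-1) = exp(-r*dt) * [p_u*0.550000 + p_m*7.828099 + p_d*12.993285] = 7.779683
  V(2,+0) = exp(-r*dt) * [p_u*0.000000 + p_m*0.550000 + p_d*7.828099] = 1.868488
  V(2,+1) = exp(-r*dt) * [p_u*0.000000 + p_m*0.000000 + p_d*0.550000] = 0.105569
  V(2,+2) = exp(-r*dt) * [p_u*0.000000 + p_m*0.000000 + p_d*0.000000] = 0.000000
  V(1,-1) = exp(-r*dt) * [p_u*1.868488 + p_m*7.779683 + p_d*12.944064] = 7.923565
  V(1,+0) = exp(-r*dt) * [p_u*0.105569 + p_m*1.868488 + p_d*7.779683] = 2.751288
  V(1,+1) = exp(-r*dt) * [p_u*0.000000 + p_m*0.105569 + p_d*1.868488] = 0.428883
  V(0,+0) = exp(-r*dt) * [p_u*0.428883 + p_m*2.751288 + p_d*7.923565] = 3.411760

Answer: Price = V(0,0) = 3.4118


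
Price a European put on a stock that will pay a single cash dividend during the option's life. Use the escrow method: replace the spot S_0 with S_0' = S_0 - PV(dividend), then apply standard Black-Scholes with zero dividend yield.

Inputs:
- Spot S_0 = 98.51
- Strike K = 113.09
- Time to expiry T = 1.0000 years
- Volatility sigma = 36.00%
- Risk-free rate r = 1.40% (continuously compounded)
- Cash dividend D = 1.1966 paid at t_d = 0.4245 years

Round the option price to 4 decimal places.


PV(D) = D * exp(-r * t_d) = 1.1966 * 0.99407462 = 1.18950970
S_0' = S_0 - PV(D) = 98.5100 - 1.18950970 = 97.32049030
d1 = (ln(S_0'/K) + (r + sigma^2/2)*T) / (sigma*sqrt(T)) = -0.19826224
d2 = d1 - sigma*sqrt(T) = -0.55826224
exp(-rT) = 0.98609754
N(-d1) = 0.57858005; N(-d2) = 0.71166734
P = K * exp(-rT) * N(-d2) - S_0' * N(-d1) = 113.0900 * 0.98609754 * 0.71166734 - 97.32049030 * 0.57858005 = 23.0559

Answer: Price = 23.0559


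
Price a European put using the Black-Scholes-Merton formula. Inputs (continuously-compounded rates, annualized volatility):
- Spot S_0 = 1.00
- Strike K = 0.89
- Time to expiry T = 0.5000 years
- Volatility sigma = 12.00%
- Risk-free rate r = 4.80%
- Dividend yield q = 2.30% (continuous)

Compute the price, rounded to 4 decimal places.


Answer: Price = 0.0022

Derivation:
d1 = (ln(S/K) + (r - q + 0.5*sigma^2) * T) / (sigma * sqrt(T)) = 1.56310451
d2 = d1 - sigma * sqrt(T) = 1.47825170
exp(-rT) = 0.97628571; exp(-qT) = 0.98856587
P = K * exp(-rT) * N(-d2) - S_0 * exp(-qT) * N(-d1)
N(-d1) = 0.05901401; N(-d2) = 0.06967021
P = 0.8900 * 0.97628571 * 0.06967021 - 1.0000 * 0.98856587 * 0.05901401 = 0.0022


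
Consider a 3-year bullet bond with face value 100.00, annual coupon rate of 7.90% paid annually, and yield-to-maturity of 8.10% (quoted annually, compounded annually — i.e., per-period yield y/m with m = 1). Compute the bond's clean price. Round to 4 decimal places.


Answer: Price = 99.4855

Derivation:
Coupon per period c = face * coupon_rate / m = 7.900000
Periods per year m = 1; per-period yield y/m = 0.081000
Number of cashflows N = 3
Cashflows (t years, CF_t, discount factor 1/(1+y/m)^(m*t), PV):
  t = 1.0000: CF_t = 7.900000, DF = 0.925069, PV = 7.308048
  t = 2.0000: CF_t = 7.900000, DF = 0.855753, PV = 6.760452
  t = 3.0000: CF_t = 107.900000, DF = 0.791631, PV = 85.417010
Price P = sum_t PV_t = 99.485509


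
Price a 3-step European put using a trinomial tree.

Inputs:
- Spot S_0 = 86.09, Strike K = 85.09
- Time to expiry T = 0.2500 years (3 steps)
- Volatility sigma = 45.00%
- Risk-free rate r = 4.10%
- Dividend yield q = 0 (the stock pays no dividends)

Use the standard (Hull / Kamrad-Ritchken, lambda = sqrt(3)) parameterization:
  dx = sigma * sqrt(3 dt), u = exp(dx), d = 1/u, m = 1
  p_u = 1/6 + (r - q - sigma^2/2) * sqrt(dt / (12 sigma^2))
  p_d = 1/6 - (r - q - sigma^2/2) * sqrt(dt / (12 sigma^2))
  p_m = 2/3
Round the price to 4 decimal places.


Answer: Price = V(0,0) = 6.1946

Derivation:
dt = T/N = 0.083333; dx = sigma*sqrt(3*dt) = 0.225000
u = exp(dx) = 1.252323; d = 1/u = 0.798516
p_u = 0.155509, p_m = 0.666667, p_d = 0.177824
Discount per step: exp(-r*dt) = 0.996589
Stock lattice S(k, j) with j the centered position index:
  k=0: S(0,+0) = 86.0900
  k=1: S(1,-1) = 68.7443; S(1,+0) = 86.0900; S(1,+1) = 107.8125
  k=2: S(2,-2) = 54.8934; S(2,-1) = 68.7443; S(2,+0) = 86.0900; S(2,+1) = 107.8125; S(2,+2) = 135.0160
  k=3: S(3,-3) = 43.8333; S(3,-2) = 54.8934; S(3,-1) = 68.7443; S(3,+0) = 86.0900; S(3,+1) = 107.8125; S(3,+2) = 135.0160; S(3,+3) = 169.0836
Terminal payoffs V(N, j) = max(K - S_T, 0):
  V(3,-3) = 41.256724; V(3,-2) = 30.196592; V(3,-1) = 16.345739; V(3,+0) = 0.000000; V(3,+1) = 0.000000; V(3,+2) = 0.000000; V(3,+3) = 0.000000
Backward induction: V(k, j) = exp(-r*dt) * [p_u * V(k+1, j+1) + p_m * V(k+1, j) + p_d * V(k+1, j-1)]
  V(2,-2) = exp(-r*dt) * [p_u*16.345739 + p_m*30.196592 + p_d*41.256724] = 29.907057
  V(2,-1) = exp(-r*dt) * [p_u*0.000000 + p_m*16.345739 + p_d*30.196592] = 16.211357
  V(2,+0) = exp(-r*dt) * [p_u*0.000000 + p_m*0.000000 + p_d*16.345739] = 2.896752
  V(2,+1) = exp(-r*dt) * [p_u*0.000000 + p_m*0.000000 + p_d*0.000000] = 0.000000
  V(2,+2) = exp(-r*dt) * [p_u*0.000000 + p_m*0.000000 + p_d*0.000000] = 0.000000
  V(1,-1) = exp(-r*dt) * [p_u*2.896752 + p_m*16.211357 + p_d*29.907057] = 16.519699
  V(1,+0) = exp(-r*dt) * [p_u*0.000000 + p_m*2.896752 + p_d*16.211357] = 4.797518
  V(1,+1) = exp(-r*dt) * [p_u*0.000000 + p_m*0.000000 + p_d*2.896752] = 0.513355
  V(0,+0) = exp(-r*dt) * [p_u*0.513355 + p_m*4.797518 + p_d*16.519699] = 6.194576


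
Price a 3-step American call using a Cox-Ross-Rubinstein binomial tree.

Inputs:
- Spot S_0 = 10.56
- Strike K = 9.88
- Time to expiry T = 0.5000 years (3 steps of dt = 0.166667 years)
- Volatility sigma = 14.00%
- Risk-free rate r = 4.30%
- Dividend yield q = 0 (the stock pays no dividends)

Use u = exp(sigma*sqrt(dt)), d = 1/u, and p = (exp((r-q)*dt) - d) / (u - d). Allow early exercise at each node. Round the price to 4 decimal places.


dt = T/N = 0.166667
u = exp(sigma*sqrt(dt)) = 1.058820; d = 1/u = 0.944448
p = (exp((r-q)*dt) - d) / (u - d) = 0.548601
Discount per step: exp(-r*dt) = 0.992859
Stock lattice S(k, i) with i counting down-moves:
  k=0: S(0,0) = 10.5600
  k=1: S(1,0) = 11.1811; S(1,1) = 9.9734
  k=2: S(2,0) = 11.8388; S(2,1) = 10.5600; S(2,2) = 9.4193
  k=3: S(3,0) = 12.5352; S(3,1) = 11.1811; S(3,2) = 9.9734; S(3,3) = 8.8961
Terminal payoffs V(N, i) = max(S_T - K, 0):
  V(3,0) = 2.655161; V(3,1) = 1.301136; V(3,2) = 0.093370; V(3,3) = 0.000000
Backward induction: V(k, i) = exp(-r*dt) * [p * V(k+1, i) + (1-p) * V(k+1, i+1)]; then take max(V_cont, immediate exercise) for American.
  V(2,0) = exp(-r*dt) * [p*2.655161 + (1-p)*1.301136] = 2.029360; exercise = 1.958806; V(2,0) = max -> 2.029360
  V(2,1) = exp(-r*dt) * [p*1.301136 + (1-p)*0.093370] = 0.750554; exercise = 0.680000; V(2,1) = max -> 0.750554
  V(2,2) = exp(-r*dt) * [p*0.093370 + (1-p)*0.000000] = 0.050857; exercise = 0.000000; V(2,2) = max -> 0.050857
  V(1,0) = exp(-r*dt) * [p*2.029360 + (1-p)*0.750554] = 1.441739; exercise = 1.301136; V(1,0) = max -> 1.441739
  V(1,1) = exp(-r*dt) * [p*0.750554 + (1-p)*0.050857] = 0.431607; exercise = 0.093370; V(1,1) = max -> 0.431607
  V(0,0) = exp(-r*dt) * [p*1.441739 + (1-p)*0.431607] = 0.978727; exercise = 0.680000; V(0,0) = max -> 0.978727

Answer: Price = V(0,0) = 0.9787


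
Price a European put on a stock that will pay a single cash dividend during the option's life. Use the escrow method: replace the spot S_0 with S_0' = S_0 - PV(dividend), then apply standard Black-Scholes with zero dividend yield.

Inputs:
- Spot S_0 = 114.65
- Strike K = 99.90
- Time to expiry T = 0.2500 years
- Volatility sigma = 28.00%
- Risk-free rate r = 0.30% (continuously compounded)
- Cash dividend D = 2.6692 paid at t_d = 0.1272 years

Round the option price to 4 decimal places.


PV(D) = D * exp(-r * t_d) = 2.6692 * 0.99961847 = 2.66818163
S_0' = S_0 - PV(D) = 114.6500 - 2.66818163 = 111.98181837
d1 = (ln(S_0'/K) + (r + sigma^2/2)*T) / (sigma*sqrt(T)) = 0.89083455
d2 = d1 - sigma*sqrt(T) = 0.75083455
exp(-rT) = 0.99925028
N(-d1) = 0.18650897; N(-d2) = 0.22637612
P = K * exp(-rT) * N(-d2) - S_0' * N(-d1) = 99.9000 * 0.99925028 * 0.22637612 - 111.98181837 * 0.18650897 = 1.7124

Answer: Price = 1.7124


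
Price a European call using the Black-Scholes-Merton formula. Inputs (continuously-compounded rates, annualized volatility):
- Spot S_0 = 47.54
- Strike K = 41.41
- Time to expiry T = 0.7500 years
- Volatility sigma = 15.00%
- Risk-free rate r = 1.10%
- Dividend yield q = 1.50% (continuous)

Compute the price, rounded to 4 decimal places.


Answer: Price = 6.3786

Derivation:
d1 = (ln(S/K) + (r - q + 0.5*sigma^2) * T) / (sigma * sqrt(T)) = 1.10456009
d2 = d1 - sigma * sqrt(T) = 0.97465628
exp(-rT) = 0.99178394; exp(-qT) = 0.98881304
C = S_0 * exp(-qT) * N(d1) - K * exp(-rT) * N(d2)
N(d1) = 0.86532487; N(d2) = 0.83513461
C = 47.5400 * 0.98881304 * 0.86532487 - 41.4100 * 0.99178394 * 0.83513461 = 6.3786


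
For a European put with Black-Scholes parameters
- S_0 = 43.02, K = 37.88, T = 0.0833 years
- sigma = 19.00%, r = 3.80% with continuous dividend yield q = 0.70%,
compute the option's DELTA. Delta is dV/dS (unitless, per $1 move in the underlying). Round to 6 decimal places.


Answer: Delta = -0.008308

Derivation:
d1 = 2.3948609610; d2 = 2.3400236562
phi(d1) = 0.0226721485; exp(-qT) = 0.9994170700; exp(-rT) = 0.9968396046
N(-d1) = 0.0083133344
Delta = -exp(-qT) * N(-d1) = -0.9994170700 * 0.0083133344 = -0.008308


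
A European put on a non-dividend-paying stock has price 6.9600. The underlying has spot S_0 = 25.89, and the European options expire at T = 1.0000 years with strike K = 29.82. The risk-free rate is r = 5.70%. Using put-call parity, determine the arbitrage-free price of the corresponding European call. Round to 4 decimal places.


Answer: Call price = 4.6822

Derivation:
Put-call parity: C - P = S_0 * exp(-qT) - K * exp(-rT).
S_0 * exp(-qT) = 25.8900 * 1.00000000 = 25.89000000
K * exp(-rT) = 29.8200 * 0.94459407 = 28.16779515
C = P + S*exp(-qT) - K*exp(-rT)
C = 6.9600 + 25.89000000 - 28.16779515 = 4.6822


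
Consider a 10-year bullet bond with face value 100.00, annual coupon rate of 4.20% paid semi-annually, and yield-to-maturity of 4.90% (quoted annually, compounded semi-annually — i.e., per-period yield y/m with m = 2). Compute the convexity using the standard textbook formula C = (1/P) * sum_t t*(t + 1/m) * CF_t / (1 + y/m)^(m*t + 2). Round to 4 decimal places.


Coupon per period c = face * coupon_rate / m = 2.100000
Periods per year m = 2; per-period yield y/m = 0.024500
Number of cashflows N = 20
Cashflows (t years, CF_t, discount factor 1/(1+y/m)^(m*t), PV):
  t = 0.5000: CF_t = 2.100000, DF = 0.976086, PV = 2.049780
  t = 1.0000: CF_t = 2.100000, DF = 0.952744, PV = 2.000762
  t = 1.5000: CF_t = 2.100000, DF = 0.929960, PV = 1.952915
  t = 2.0000: CF_t = 2.100000, DF = 0.907721, PV = 1.906213
  t = 2.5000: CF_t = 2.100000, DF = 0.886013, PV = 1.860628
  t = 3.0000: CF_t = 2.100000, DF = 0.864825, PV = 1.816132
  t = 3.5000: CF_t = 2.100000, DF = 0.844143, PV = 1.772701
  t = 4.0000: CF_t = 2.100000, DF = 0.823957, PV = 1.730309
  t = 4.5000: CF_t = 2.100000, DF = 0.804252, PV = 1.688930
  t = 5.0000: CF_t = 2.100000, DF = 0.785019, PV = 1.648541
  t = 5.5000: CF_t = 2.100000, DF = 0.766246, PV = 1.609117
  t = 6.0000: CF_t = 2.100000, DF = 0.747922, PV = 1.570637
  t = 6.5000: CF_t = 2.100000, DF = 0.730036, PV = 1.533076
  t = 7.0000: CF_t = 2.100000, DF = 0.712578, PV = 1.496414
  t = 7.5000: CF_t = 2.100000, DF = 0.695538, PV = 1.460629
  t = 8.0000: CF_t = 2.100000, DF = 0.678904, PV = 1.425699
  t = 8.5000: CF_t = 2.100000, DF = 0.662669, PV = 1.391605
  t = 9.0000: CF_t = 2.100000, DF = 0.646822, PV = 1.358326
  t = 9.5000: CF_t = 2.100000, DF = 0.631354, PV = 1.325843
  t = 10.0000: CF_t = 102.100000, DF = 0.616255, PV = 62.919677
Price P = sum_t PV_t = 94.517934
Convexity numerator sum_t t*(t + 1/m) * CF_t / (1+y/m)^(m*t + 2):
  t = 0.5000: term = 0.976458
  t = 1.0000: term = 2.859320
  t = 1.5000: term = 5.581883
  t = 2.0000: term = 9.080662
  t = 2.5000: term = 13.295260
  t = 3.0000: term = 18.168241
  t = 3.5000: term = 23.645019
  t = 4.0000: term = 29.673732
  t = 4.5000: term = 36.205139
  t = 5.0000: term = 43.192509
  t = 5.5000: term = 50.591519
  t = 6.0000: term = 58.360153
  t = 6.5000: term = 66.458609
  t = 7.0000: term = 74.849205
  t = 7.5000: term = 83.496290
  t = 8.0000: term = 92.366158
  t = 8.5000: term = 101.426967
  t = 9.0000: term = 110.648659
  t = 9.5000: term = 120.002884
  t = 10.0000: term = 6294.364096
Convexity = (1/P) * sum = 7235.242763 / 94.517934 = 76.548888

Answer: Convexity = 76.5489


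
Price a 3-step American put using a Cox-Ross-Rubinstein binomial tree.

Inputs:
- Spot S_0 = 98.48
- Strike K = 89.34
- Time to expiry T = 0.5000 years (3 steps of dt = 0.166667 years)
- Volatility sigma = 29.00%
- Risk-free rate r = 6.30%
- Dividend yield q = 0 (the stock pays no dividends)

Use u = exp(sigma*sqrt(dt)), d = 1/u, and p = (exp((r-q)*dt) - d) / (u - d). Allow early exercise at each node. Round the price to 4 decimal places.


dt = T/N = 0.166667
u = exp(sigma*sqrt(dt)) = 1.125685; d = 1/u = 0.888348
p = (exp((r-q)*dt) - d) / (u - d) = 0.514910
Discount per step: exp(-r*dt) = 0.989555
Stock lattice S(k, i) with i counting down-moves:
  k=0: S(0,0) = 98.4800
  k=1: S(1,0) = 110.8575; S(1,1) = 87.4845
  k=2: S(2,0) = 124.7906; S(2,1) = 98.4800; S(2,2) = 77.7166
  k=3: S(3,0) = 140.4750; S(3,1) = 110.8575; S(3,2) = 87.4845; S(3,3) = 69.0394
Terminal payoffs V(N, i) = max(K - S_T, 0):
  V(3,0) = 0.000000; V(3,1) = 0.000000; V(3,2) = 1.855514; V(3,3) = 20.300592
Backward induction: V(k, i) = exp(-r*dt) * [p * V(k+1, i) + (1-p) * V(k+1, i+1)]; then take max(V_cont, immediate exercise) for American.
  V(2,0) = exp(-r*dt) * [p*0.000000 + (1-p)*0.000000] = 0.000000; exercise = 0.000000; V(2,0) = max -> 0.000000
  V(2,1) = exp(-r*dt) * [p*0.000000 + (1-p)*1.855514] = 0.890689; exercise = 0.000000; V(2,1) = max -> 0.890689
  V(2,2) = exp(-r*dt) * [p*1.855514 + (1-p)*20.300592] = 10.690191; exercise = 11.623354; V(2,2) = max -> 11.623354
  V(1,0) = exp(-r*dt) * [p*0.000000 + (1-p)*0.890689] = 0.427551; exercise = 0.000000; V(1,0) = max -> 0.427551
  V(1,1) = exp(-r*dt) * [p*0.890689 + (1-p)*11.623354] = 6.033310; exercise = 1.855514; V(1,1) = max -> 6.033310
  V(0,0) = exp(-r*dt) * [p*0.427551 + (1-p)*6.033310] = 3.113977; exercise = 0.000000; V(0,0) = max -> 3.113977

Answer: Price = V(0,0) = 3.1140


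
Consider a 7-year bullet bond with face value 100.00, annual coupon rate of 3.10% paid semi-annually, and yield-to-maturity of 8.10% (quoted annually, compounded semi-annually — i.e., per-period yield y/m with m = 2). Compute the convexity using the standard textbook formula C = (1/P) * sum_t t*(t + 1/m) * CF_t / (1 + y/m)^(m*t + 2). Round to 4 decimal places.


Answer: Convexity = 41.3268

Derivation:
Coupon per period c = face * coupon_rate / m = 1.550000
Periods per year m = 2; per-period yield y/m = 0.040500
Number of cashflows N = 14
Cashflows (t years, CF_t, discount factor 1/(1+y/m)^(m*t), PV):
  t = 0.5000: CF_t = 1.550000, DF = 0.961076, PV = 1.489668
  t = 1.0000: CF_t = 1.550000, DF = 0.923668, PV = 1.431685
  t = 1.5000: CF_t = 1.550000, DF = 0.887715, PV = 1.375959
  t = 2.0000: CF_t = 1.550000, DF = 0.853162, PV = 1.322402
  t = 2.5000: CF_t = 1.550000, DF = 0.819954, PV = 1.270929
  t = 3.0000: CF_t = 1.550000, DF = 0.788039, PV = 1.221460
  t = 3.5000: CF_t = 1.550000, DF = 0.757365, PV = 1.173916
  t = 4.0000: CF_t = 1.550000, DF = 0.727886, PV = 1.128223
  t = 4.5000: CF_t = 1.550000, DF = 0.699554, PV = 1.084309
  t = 5.0000: CF_t = 1.550000, DF = 0.672325, PV = 1.042103
  t = 5.5000: CF_t = 1.550000, DF = 0.646156, PV = 1.001541
  t = 6.0000: CF_t = 1.550000, DF = 0.621005, PV = 0.962558
  t = 6.5000: CF_t = 1.550000, DF = 0.596833, PV = 0.925091
  t = 7.0000: CF_t = 101.550000, DF = 0.573602, PV = 58.249304
Price P = sum_t PV_t = 73.679149
Convexity numerator sum_t t*(t + 1/m) * CF_t / (1+y/m)^(m*t + 2):
  t = 0.5000: term = 0.687979
  t = 1.0000: term = 1.983602
  t = 1.5000: term = 3.812787
  t = 2.0000: term = 6.107299
  t = 2.5000: term = 8.804372
  t = 3.0000: term = 11.846343
  t = 3.5000: term = 15.180322
  t = 4.0000: term = 18.757863
  t = 4.5000: term = 22.534674
  t = 5.0000: term = 26.470331
  t = 5.5000: term = 30.528013
  t = 6.0000: term = 34.674254
  t = 6.5000: term = 38.878708
  t = 7.0000: term = 2824.658039
Convexity = (1/P) * sum = 3044.924587 / 73.679149 = 41.326815


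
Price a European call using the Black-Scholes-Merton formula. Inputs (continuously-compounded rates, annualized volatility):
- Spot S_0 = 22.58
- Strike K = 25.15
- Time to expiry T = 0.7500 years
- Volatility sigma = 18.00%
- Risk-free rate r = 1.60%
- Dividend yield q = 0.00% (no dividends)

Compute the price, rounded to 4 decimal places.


d1 = (ln(S/K) + (r - q + 0.5*sigma^2) * T) / (sigma * sqrt(T)) = -0.53657226
d2 = d1 - sigma * sqrt(T) = -0.69245684
exp(-rT) = 0.98807171; exp(-qT) = 1.00000000
C = S_0 * exp(-qT) * N(d1) - K * exp(-rT) * N(d2)
N(d1) = 0.29578155; N(d2) = 0.24432524
C = 22.5800 * 1.00000000 * 0.29578155 - 25.1500 * 0.98807171 * 0.24432524 = 0.6073

Answer: Price = 0.6073


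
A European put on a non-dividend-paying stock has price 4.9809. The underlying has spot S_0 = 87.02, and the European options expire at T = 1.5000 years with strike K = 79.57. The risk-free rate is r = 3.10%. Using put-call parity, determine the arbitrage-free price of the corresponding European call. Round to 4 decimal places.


Answer: Call price = 16.0462

Derivation:
Put-call parity: C - P = S_0 * exp(-qT) - K * exp(-rT).
S_0 * exp(-qT) = 87.0200 * 1.00000000 = 87.02000000
K * exp(-rT) = 79.5700 * 0.95456456 = 75.95470208
C = P + S*exp(-qT) - K*exp(-rT)
C = 4.9809 + 87.02000000 - 75.95470208 = 16.0462


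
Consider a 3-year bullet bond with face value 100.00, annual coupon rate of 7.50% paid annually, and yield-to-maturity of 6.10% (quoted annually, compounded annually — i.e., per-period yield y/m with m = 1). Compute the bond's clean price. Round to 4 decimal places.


Answer: Price = 103.7353

Derivation:
Coupon per period c = face * coupon_rate / m = 7.500000
Periods per year m = 1; per-period yield y/m = 0.061000
Number of cashflows N = 3
Cashflows (t years, CF_t, discount factor 1/(1+y/m)^(m*t), PV):
  t = 1.0000: CF_t = 7.500000, DF = 0.942507, PV = 7.068803
  t = 2.0000: CF_t = 7.500000, DF = 0.888320, PV = 6.662397
  t = 3.0000: CF_t = 107.500000, DF = 0.837247, PV = 90.004104
Price P = sum_t PV_t = 103.735304


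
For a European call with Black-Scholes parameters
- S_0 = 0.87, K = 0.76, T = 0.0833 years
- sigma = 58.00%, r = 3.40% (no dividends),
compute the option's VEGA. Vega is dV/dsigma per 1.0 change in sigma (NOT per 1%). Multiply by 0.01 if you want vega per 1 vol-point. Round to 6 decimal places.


d1 = 0.9081229052; d2 = 0.7407248168
phi(d1) = 0.2641383821; exp(-qT) = 1.0000000000; exp(-rT) = 0.9971718069
Vega = S * exp(-qT) * phi(d1) * sqrt(T) = 0.8700 * 1.0000000000 * 0.2641383821 * 0.2886173938 = 0.066324

Answer: Vega = 0.066324


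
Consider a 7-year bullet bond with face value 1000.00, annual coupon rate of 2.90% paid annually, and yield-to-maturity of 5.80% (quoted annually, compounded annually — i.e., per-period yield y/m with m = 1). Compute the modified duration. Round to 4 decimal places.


Coupon per period c = face * coupon_rate / m = 29.000000
Periods per year m = 1; per-period yield y/m = 0.058000
Number of cashflows N = 7
Cashflows (t years, CF_t, discount factor 1/(1+y/m)^(m*t), PV):
  t = 1.0000: CF_t = 29.000000, DF = 0.945180, PV = 27.410208
  t = 2.0000: CF_t = 29.000000, DF = 0.893364, PV = 25.907569
  t = 3.0000: CF_t = 29.000000, DF = 0.844390, PV = 24.487305
  t = 4.0000: CF_t = 29.000000, DF = 0.798100, PV = 23.144901
  t = 5.0000: CF_t = 29.000000, DF = 0.754348, PV = 21.876088
  t = 6.0000: CF_t = 29.000000, DF = 0.712994, PV = 20.676832
  t = 7.0000: CF_t = 1029.000000, DF = 0.673908, PV = 693.450876
Price P = sum_t PV_t = 836.953778
First compute Macaulay numerator sum_t t * PV_t:
  t * PV_t at t = 1.0000: 27.410208
  t * PV_t at t = 2.0000: 51.815138
  t * PV_t at t = 3.0000: 73.461916
  t * PV_t at t = 4.0000: 92.579604
  t * PV_t at t = 5.0000: 109.380439
  t * PV_t at t = 6.0000: 124.060990
  t * PV_t at t = 7.0000: 4854.156129
Macaulay duration D = 5332.864424 / 836.953778 = 6.371755
Modified duration = D / (1 + y/m) = 6.371755 / (1 + 0.058000) = 6.022453

Answer: Modified duration = 6.0225


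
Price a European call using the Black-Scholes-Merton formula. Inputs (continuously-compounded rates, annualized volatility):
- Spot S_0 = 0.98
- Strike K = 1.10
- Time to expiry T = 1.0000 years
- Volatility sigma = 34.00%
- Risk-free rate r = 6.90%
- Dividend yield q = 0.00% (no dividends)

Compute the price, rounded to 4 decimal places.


d1 = (ln(S/K) + (r - q + 0.5*sigma^2) * T) / (sigma * sqrt(T)) = 0.03319739
d2 = d1 - sigma * sqrt(T) = -0.30680261
exp(-rT) = 0.93332668; exp(-qT) = 1.00000000
C = S_0 * exp(-qT) * N(d1) - K * exp(-rT) * N(d2)
N(d1) = 0.51324141; N(d2) = 0.37949681
C = 0.9800 * 1.00000000 * 0.51324141 - 1.1000 * 0.93332668 * 0.37949681 = 0.1134

Answer: Price = 0.1134


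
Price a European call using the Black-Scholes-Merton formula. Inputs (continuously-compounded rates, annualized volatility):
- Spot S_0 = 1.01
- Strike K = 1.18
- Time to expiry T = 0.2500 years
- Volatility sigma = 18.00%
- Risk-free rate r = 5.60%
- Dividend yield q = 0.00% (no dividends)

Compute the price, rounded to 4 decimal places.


d1 = (ln(S/K) + (r - q + 0.5*sigma^2) * T) / (sigma * sqrt(T)) = -1.52793453
d2 = d1 - sigma * sqrt(T) = -1.61793453
exp(-rT) = 0.98609754; exp(-qT) = 1.00000000
C = S_0 * exp(-qT) * N(d1) - K * exp(-rT) * N(d2)
N(d1) = 0.06326440; N(d2) = 0.05283835
C = 1.0100 * 1.00000000 * 0.06326440 - 1.1800 * 0.98609754 * 0.05283835 = 0.0024

Answer: Price = 0.0024


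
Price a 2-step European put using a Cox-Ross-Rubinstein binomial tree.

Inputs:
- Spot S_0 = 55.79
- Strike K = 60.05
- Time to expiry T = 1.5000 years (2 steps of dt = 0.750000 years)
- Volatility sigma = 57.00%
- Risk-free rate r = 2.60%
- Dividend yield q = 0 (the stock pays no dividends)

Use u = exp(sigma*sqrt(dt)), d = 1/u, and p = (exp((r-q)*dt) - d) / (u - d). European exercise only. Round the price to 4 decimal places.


dt = T/N = 0.750000
u = exp(sigma*sqrt(dt)) = 1.638260; d = 1/u = 0.610404
p = (exp((r-q)*dt) - d) / (u - d) = 0.398195
Discount per step: exp(-r*dt) = 0.980689
Stock lattice S(k, i) with i counting down-moves:
  k=0: S(0,0) = 55.7900
  k=1: S(1,0) = 91.3985; S(1,1) = 34.0544
  k=2: S(2,0) = 149.7345; S(2,1) = 55.7900; S(2,2) = 20.7870
Terminal payoffs V(N, i) = max(K - S_T, 0):
  V(2,0) = 0.000000; V(2,1) = 4.260000; V(2,2) = 39.263044
Backward induction: V(k, i) = exp(-r*dt) * [p * V(k+1, i) + (1-p) * V(k+1, i+1)].
  V(1,0) = exp(-r*dt) * [p*0.000000 + (1-p)*4.260000] = 2.514180
  V(1,1) = exp(-r*dt) * [p*4.260000 + (1-p)*39.263044] = 24.835937
  V(0,0) = exp(-r*dt) * [p*2.514180 + (1-p)*24.835937] = 15.639550

Answer: Price = V(0,0) = 15.6396


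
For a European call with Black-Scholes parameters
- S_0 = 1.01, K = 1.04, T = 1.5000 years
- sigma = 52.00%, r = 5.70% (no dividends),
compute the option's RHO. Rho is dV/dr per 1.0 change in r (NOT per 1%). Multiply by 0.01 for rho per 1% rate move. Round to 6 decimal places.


d1 = 0.4067246100; d2 = -0.2301427231
phi(d1) = 0.3672725779; exp(-qT) = 1.0000000000; exp(-rT) = 0.9180531431
N(d2) = 0.4089904338
Rho = K*T*exp(-rT)*N(d2) = 1.0400 * 1.5000 * 0.9180531431 * 0.4089904338 = 0.585741

Answer: Rho = 0.585741


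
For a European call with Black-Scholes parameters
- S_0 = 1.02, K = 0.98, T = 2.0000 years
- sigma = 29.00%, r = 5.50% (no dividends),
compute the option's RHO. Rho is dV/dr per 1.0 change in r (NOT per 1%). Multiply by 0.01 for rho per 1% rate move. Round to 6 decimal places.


d1 = 0.5708188607; d2 = 0.1606969277
phi(d1) = 0.3389659500; exp(-qT) = 1.0000000000; exp(-rT) = 0.8958341353
N(d2) = 0.5638339453
Rho = K*T*exp(-rT)*N(d2) = 0.9800 * 2.0000 * 0.8958341353 * 0.5638339453 = 0.989999

Answer: Rho = 0.989999


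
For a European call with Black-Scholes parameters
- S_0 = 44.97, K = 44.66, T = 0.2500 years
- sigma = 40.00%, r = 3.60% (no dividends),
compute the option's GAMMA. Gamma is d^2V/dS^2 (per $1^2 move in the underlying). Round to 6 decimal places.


Answer: Gamma = 0.043647

Derivation:
d1 = 0.1795867719; d2 = -0.0204132281
phi(d1) = 0.3925606476; exp(-qT) = 1.0000000000; exp(-rT) = 0.9910403788
Gamma = exp(-qT) * phi(d1) / (S * sigma * sqrt(T)) = 1.0000000000 * 0.3925606476 / (44.9700 * 0.4000 * 0.5000000000) = 0.043647


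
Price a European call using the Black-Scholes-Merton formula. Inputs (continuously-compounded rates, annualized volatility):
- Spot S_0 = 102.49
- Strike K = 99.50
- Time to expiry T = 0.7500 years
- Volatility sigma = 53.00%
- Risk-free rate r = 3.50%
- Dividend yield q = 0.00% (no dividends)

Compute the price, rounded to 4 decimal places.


Answer: Price = 21.0138

Derivation:
d1 = (ln(S/K) + (r - q + 0.5*sigma^2) * T) / (sigma * sqrt(T)) = 0.35119256
d2 = d1 - sigma * sqrt(T) = -0.10780091
exp(-rT) = 0.97409154; exp(-qT) = 1.00000000
C = S_0 * exp(-qT) * N(d1) - K * exp(-rT) * N(d2)
N(d1) = 0.63727805; N(d2) = 0.45707681
C = 102.4900 * 1.00000000 * 0.63727805 - 99.5000 * 0.97409154 * 0.45707681 = 21.0138


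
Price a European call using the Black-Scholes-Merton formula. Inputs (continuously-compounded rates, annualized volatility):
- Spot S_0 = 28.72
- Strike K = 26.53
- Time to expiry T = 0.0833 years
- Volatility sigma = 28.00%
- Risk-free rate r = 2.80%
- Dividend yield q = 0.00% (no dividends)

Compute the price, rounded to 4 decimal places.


Answer: Price = 2.4337

Derivation:
d1 = (ln(S/K) + (r - q + 0.5*sigma^2) * T) / (sigma * sqrt(T)) = 1.05076501
d2 = d1 - sigma * sqrt(T) = 0.96995213
exp(-rT) = 0.99767032; exp(-qT) = 1.00000000
C = S_0 * exp(-qT) * N(d1) - K * exp(-rT) * N(d2)
N(d1) = 0.85331673; N(d2) = 0.83396482
C = 28.7200 * 1.00000000 * 0.85331673 - 26.5300 * 0.99767032 * 0.83396482 = 2.4337


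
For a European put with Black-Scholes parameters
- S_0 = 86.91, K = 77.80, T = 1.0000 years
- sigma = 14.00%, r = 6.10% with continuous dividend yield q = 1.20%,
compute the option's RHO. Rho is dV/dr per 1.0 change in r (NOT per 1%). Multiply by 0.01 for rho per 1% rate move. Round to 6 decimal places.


d1 = 1.2109404948; d2 = 1.0709404948
phi(d1) = 0.1916418575; exp(-qT) = 0.9880717129; exp(-rT) = 0.9408232398
N(-d2) = 0.1420980932
Rho = -K*T*exp(-rT)*N(-d2) = -77.8000 * 1.0000 * 0.9408232398 * 0.1420980932 = -10.401019

Answer: Rho = -10.401019


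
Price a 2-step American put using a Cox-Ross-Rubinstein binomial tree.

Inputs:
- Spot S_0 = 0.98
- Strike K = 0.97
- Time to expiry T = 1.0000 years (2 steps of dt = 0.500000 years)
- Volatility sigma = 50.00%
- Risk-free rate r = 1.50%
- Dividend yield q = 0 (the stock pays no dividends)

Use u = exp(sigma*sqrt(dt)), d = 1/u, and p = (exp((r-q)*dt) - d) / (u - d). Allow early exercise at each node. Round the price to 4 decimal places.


Answer: Price = V(0,0) = 0.1614

Derivation:
dt = T/N = 0.500000
u = exp(sigma*sqrt(dt)) = 1.424119; d = 1/u = 0.702189
p = (exp((r-q)*dt) - d) / (u - d) = 0.422949
Discount per step: exp(-r*dt) = 0.992528
Stock lattice S(k, i) with i counting down-moves:
  k=0: S(0,0) = 0.9800
  k=1: S(1,0) = 1.3956; S(1,1) = 0.6881
  k=2: S(2,0) = 1.9876; S(2,1) = 0.9800; S(2,2) = 0.4832
Terminal payoffs V(N, i) = max(K - S_T, 0):
  V(2,0) = 0.000000; V(2,1) = 0.000000; V(2,2) = 0.486793
Backward induction: V(k, i) = exp(-r*dt) * [p * V(k+1, i) + (1-p) * V(k+1, i+1)]; then take max(V_cont, immediate exercise) for American.
  V(1,0) = exp(-r*dt) * [p*0.000000 + (1-p)*0.000000] = 0.000000; exercise = 0.000000; V(1,0) = max -> 0.000000
  V(1,1) = exp(-r*dt) * [p*0.000000 + (1-p)*0.486793] = 0.278805; exercise = 0.281855; V(1,1) = max -> 0.281855
  V(0,0) = exp(-r*dt) * [p*0.000000 + (1-p)*0.281855] = 0.161430; exercise = 0.000000; V(0,0) = max -> 0.161430


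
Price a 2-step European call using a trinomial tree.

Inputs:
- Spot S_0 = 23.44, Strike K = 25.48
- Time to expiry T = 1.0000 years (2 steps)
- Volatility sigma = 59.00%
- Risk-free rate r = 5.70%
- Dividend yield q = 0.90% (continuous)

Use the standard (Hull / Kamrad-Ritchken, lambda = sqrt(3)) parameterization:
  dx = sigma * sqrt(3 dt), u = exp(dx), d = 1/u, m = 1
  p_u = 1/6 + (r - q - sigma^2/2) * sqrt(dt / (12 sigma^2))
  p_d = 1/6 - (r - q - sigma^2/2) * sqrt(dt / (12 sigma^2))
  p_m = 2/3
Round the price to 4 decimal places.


dt = T/N = 0.500000; dx = sigma*sqrt(3*dt) = 0.722599
u = exp(dx) = 2.059781; d = 1/u = 0.485489
p_u = 0.123057, p_m = 0.666667, p_d = 0.210277
Discount per step: exp(-r*dt) = 0.971902
Stock lattice S(k, j) with j the centered position index:
  k=0: S(0,+0) = 23.4400
  k=1: S(1,-1) = 11.3799; S(1,+0) = 23.4400; S(1,+1) = 48.2813
  k=2: S(2,-2) = 5.5248; S(2,-1) = 11.3799; S(2,+0) = 23.4400; S(2,+1) = 48.2813; S(2,+2) = 99.4488
Terminal payoffs V(N, j) = max(S_T - K, 0):
  V(2,-2) = 0.000000; V(2,-1) = 0.000000; V(2,+0) = 0.000000; V(2,+1) = 22.801257; V(2,+2) = 73.968797
Backward induction: V(k, j) = exp(-r*dt) * [p_u * V(k+1, j+1) + p_m * V(k+1, j) + p_d * V(k+1, j-1)]
  V(1,-1) = exp(-r*dt) * [p_u*0.000000 + p_m*0.000000 + p_d*0.000000] = 0.000000
  V(1,+0) = exp(-r*dt) * [p_u*22.801257 + p_m*0.000000 + p_d*0.000000] = 2.727011
  V(1,+1) = exp(-r*dt) * [p_u*73.968797 + p_m*22.801257 + p_d*0.000000] = 23.620334
  V(0,+0) = exp(-r*dt) * [p_u*23.620334 + p_m*2.727011 + p_d*0.000000] = 4.591897

Answer: Price = V(0,0) = 4.5919


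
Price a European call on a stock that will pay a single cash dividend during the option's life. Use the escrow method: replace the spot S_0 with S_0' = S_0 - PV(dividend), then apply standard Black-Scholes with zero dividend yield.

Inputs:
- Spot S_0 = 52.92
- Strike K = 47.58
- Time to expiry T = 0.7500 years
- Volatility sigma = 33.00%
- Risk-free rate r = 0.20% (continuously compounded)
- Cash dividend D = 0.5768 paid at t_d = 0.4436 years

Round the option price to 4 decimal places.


Answer: Price = 8.4111

Derivation:
PV(D) = D * exp(-r * t_d) = 0.5768 * 0.99911319 = 0.57628849
S_0' = S_0 - PV(D) = 52.9200 - 0.57628849 = 52.34371151
d1 = (ln(S_0'/K) + (r + sigma^2/2)*T) / (sigma*sqrt(T)) = 0.48202380
d2 = d1 - sigma*sqrt(T) = 0.19623541
exp(-rT) = 0.99850112
N(d1) = 0.68510548; N(d2) = 0.57778704
C = S_0' * N(d1) - K * exp(-rT) * N(d2) = 52.34371151 * 0.68510548 - 47.5800 * 0.99850112 * 0.57778704 = 8.4111


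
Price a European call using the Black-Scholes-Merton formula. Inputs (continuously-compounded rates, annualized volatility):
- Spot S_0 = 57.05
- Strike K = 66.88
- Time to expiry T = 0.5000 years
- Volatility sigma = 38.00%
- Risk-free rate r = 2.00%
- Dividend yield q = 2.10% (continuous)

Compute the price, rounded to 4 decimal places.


d1 = (ln(S/K) + (r - q + 0.5*sigma^2) * T) / (sigma * sqrt(T)) = -0.45914264
d2 = d1 - sigma * sqrt(T) = -0.72784322
exp(-rT) = 0.99004983; exp(-qT) = 0.98955493
C = S_0 * exp(-qT) * N(d1) - K * exp(-rT) * N(d2)
N(d1) = 0.32306587; N(d2) = 0.23335478
C = 57.0500 * 0.98955493 * 0.32306587 - 66.8800 * 0.99004983 * 0.23335478 = 2.7869

Answer: Price = 2.7869


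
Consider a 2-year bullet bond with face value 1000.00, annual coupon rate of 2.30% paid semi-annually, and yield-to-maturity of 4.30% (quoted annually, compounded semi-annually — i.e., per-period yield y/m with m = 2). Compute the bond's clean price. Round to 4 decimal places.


Coupon per period c = face * coupon_rate / m = 11.500000
Periods per year m = 2; per-period yield y/m = 0.021500
Number of cashflows N = 4
Cashflows (t years, CF_t, discount factor 1/(1+y/m)^(m*t), PV):
  t = 0.5000: CF_t = 11.500000, DF = 0.978953, PV = 11.257954
  t = 1.0000: CF_t = 11.500000, DF = 0.958348, PV = 11.021002
  t = 1.5000: CF_t = 11.500000, DF = 0.938177, PV = 10.789038
  t = 2.0000: CF_t = 1011.500000, DF = 0.918431, PV = 928.992918
Price P = sum_t PV_t = 962.060913

Answer: Price = 962.0609


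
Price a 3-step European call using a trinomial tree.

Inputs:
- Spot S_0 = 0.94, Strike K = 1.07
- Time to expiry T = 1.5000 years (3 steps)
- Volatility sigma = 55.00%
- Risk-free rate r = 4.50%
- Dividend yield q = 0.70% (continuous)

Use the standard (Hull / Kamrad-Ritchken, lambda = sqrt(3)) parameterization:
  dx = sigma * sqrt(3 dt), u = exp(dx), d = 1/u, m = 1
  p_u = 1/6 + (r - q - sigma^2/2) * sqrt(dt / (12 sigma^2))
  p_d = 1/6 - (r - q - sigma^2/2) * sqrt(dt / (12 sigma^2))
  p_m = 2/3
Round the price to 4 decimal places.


Answer: Price = V(0,0) = 0.2120

Derivation:
dt = T/N = 0.500000; dx = sigma*sqrt(3*dt) = 0.673610
u = exp(dx) = 1.961304; d = 1/u = 0.509865
p_u = 0.124636, p_m = 0.666667, p_d = 0.208698
Discount per step: exp(-r*dt) = 0.977751
Stock lattice S(k, j) with j the centered position index:
  k=0: S(0,+0) = 0.9400
  k=1: S(1,-1) = 0.4793; S(1,+0) = 0.9400; S(1,+1) = 1.8436
  k=2: S(2,-2) = 0.2444; S(2,-1) = 0.4793; S(2,+0) = 0.9400; S(2,+1) = 1.8436; S(2,+2) = 3.6159
  k=3: S(3,-3) = 0.1246; S(3,-2) = 0.2444; S(3,-1) = 0.4793; S(3,+0) = 0.9400; S(3,+1) = 1.8436; S(3,+2) = 3.6159; S(3,+3) = 7.0919
Terminal payoffs V(N, j) = max(S_T - K, 0):
  V(3,-3) = 0.000000; V(3,-2) = 0.000000; V(3,-1) = 0.000000; V(3,+0) = 0.000000; V(3,+1) = 0.773626; V(3,+2) = 2.545911; V(3,+3) = 6.021902
Backward induction: V(k, j) = exp(-r*dt) * [p_u * V(k+1, j+1) + p_m * V(k+1, j) + p_d * V(k+1, j-1)]
  V(2,-2) = exp(-r*dt) * [p_u*0.000000 + p_m*0.000000 + p_d*0.000000] = 0.000000
  V(2,-1) = exp(-r*dt) * [p_u*0.000000 + p_m*0.000000 + p_d*0.000000] = 0.000000
  V(2,+0) = exp(-r*dt) * [p_u*0.773626 + p_m*0.000000 + p_d*0.000000] = 0.094276
  V(2,+1) = exp(-r*dt) * [p_u*2.545911 + p_m*0.773626 + p_d*0.000000] = 0.814527
  V(2,+2) = exp(-r*dt) * [p_u*6.021902 + p_m*2.545911 + p_d*0.773626] = 2.551219
  V(1,-1) = exp(-r*dt) * [p_u*0.094276 + p_m*0.000000 + p_d*0.000000] = 0.011489
  V(1,+0) = exp(-r*dt) * [p_u*0.814527 + p_m*0.094276 + p_d*0.000000] = 0.160713
  V(1,+1) = exp(-r*dt) * [p_u*2.551219 + p_m*0.814527 + p_d*0.094276] = 0.861073
  V(0,+0) = exp(-r*dt) * [p_u*0.861073 + p_m*0.160713 + p_d*0.011489] = 0.212035


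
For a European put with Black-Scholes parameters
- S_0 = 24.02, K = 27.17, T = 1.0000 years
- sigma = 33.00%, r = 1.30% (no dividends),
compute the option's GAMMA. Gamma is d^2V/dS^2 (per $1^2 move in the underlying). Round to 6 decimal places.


Answer: Gamma = 0.049616

Derivation:
d1 = -0.1690200206; d2 = -0.4990200206
phi(d1) = 0.3932843402; exp(-qT) = 1.0000000000; exp(-rT) = 0.9870841350
Gamma = exp(-qT) * phi(d1) / (S * sigma * sqrt(T)) = 1.0000000000 * 0.3932843402 / (24.0200 * 0.3300 * 1.0000000000) = 0.049616


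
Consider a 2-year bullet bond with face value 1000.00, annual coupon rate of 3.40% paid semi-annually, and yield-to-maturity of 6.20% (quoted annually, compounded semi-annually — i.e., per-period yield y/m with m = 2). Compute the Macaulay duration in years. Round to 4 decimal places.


Answer: Macaulay duration = 1.9489 years

Derivation:
Coupon per period c = face * coupon_rate / m = 17.000000
Periods per year m = 2; per-period yield y/m = 0.031000
Number of cashflows N = 4
Cashflows (t years, CF_t, discount factor 1/(1+y/m)^(m*t), PV):
  t = 0.5000: CF_t = 17.000000, DF = 0.969932, PV = 16.488846
  t = 1.0000: CF_t = 17.000000, DF = 0.940768, PV = 15.993061
  t = 1.5000: CF_t = 17.000000, DF = 0.912481, PV = 15.512183
  t = 2.0000: CF_t = 1017.000000, DF = 0.885045, PV = 900.090736
Price P = sum_t PV_t = 948.084826
Macaulay numerator sum_t t * PV_t:
  t * PV_t at t = 0.5000: 8.244423
  t * PV_t at t = 1.0000: 15.993061
  t * PV_t at t = 1.5000: 23.268275
  t * PV_t at t = 2.0000: 1800.181472
Macaulay duration D = (sum_t t * PV_t) / P = 1847.687230 / 948.084826 = 1.948863


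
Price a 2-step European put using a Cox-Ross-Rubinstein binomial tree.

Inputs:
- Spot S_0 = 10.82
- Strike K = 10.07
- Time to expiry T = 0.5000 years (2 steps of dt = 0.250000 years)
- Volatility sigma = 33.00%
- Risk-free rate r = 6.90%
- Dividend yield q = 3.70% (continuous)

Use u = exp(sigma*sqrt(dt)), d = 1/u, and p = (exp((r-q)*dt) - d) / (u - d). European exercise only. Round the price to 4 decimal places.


dt = T/N = 0.250000
u = exp(sigma*sqrt(dt)) = 1.179393; d = 1/u = 0.847894
p = (exp((r-q)*dt) - d) / (u - d) = 0.483073
Discount per step: exp(-r*dt) = 0.982898
Stock lattice S(k, i) with i counting down-moves:
  k=0: S(0,0) = 10.8200
  k=1: S(1,0) = 12.7610; S(1,1) = 9.1742
  k=2: S(2,0) = 15.0503; S(2,1) = 10.8200; S(2,2) = 7.7788
Terminal payoffs V(N, i) = max(K - S_T, 0):
  V(2,0) = 0.000000; V(2,1) = 0.000000; V(2,2) = 2.291245
Backward induction: V(k, i) = exp(-r*dt) * [p * V(k+1, i) + (1-p) * V(k+1, i+1)].
  V(1,0) = exp(-r*dt) * [p*0.000000 + (1-p)*0.000000] = 0.000000
  V(1,1) = exp(-r*dt) * [p*0.000000 + (1-p)*2.291245] = 1.164151
  V(0,0) = exp(-r*dt) * [p*0.000000 + (1-p)*1.164151] = 0.591489

Answer: Price = V(0,0) = 0.5915


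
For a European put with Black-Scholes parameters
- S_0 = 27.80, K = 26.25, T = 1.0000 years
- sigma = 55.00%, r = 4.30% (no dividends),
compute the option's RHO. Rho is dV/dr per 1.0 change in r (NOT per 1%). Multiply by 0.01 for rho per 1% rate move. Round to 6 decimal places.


d1 = 0.4574909667; d2 = -0.0925090333
phi(d1) = 0.3593036144; exp(-qT) = 1.0000000000; exp(-rT) = 0.9579113901
N(-d2) = 0.5368531928
Rho = -K*T*exp(-rT)*N(-d2) = -26.2500 * 1.0000 * 0.9579113901 * 0.5368531928 = -13.499267

Answer: Rho = -13.499267


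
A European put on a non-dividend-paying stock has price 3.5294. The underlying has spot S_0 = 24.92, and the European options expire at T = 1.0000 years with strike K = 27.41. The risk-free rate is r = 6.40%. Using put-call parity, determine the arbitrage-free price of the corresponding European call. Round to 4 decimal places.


Answer: Call price = 2.7387

Derivation:
Put-call parity: C - P = S_0 * exp(-qT) - K * exp(-rT).
S_0 * exp(-qT) = 24.9200 * 1.00000000 = 24.92000000
K * exp(-rT) = 27.4100 * 0.93800500 = 25.71071704
C = P + S*exp(-qT) - K*exp(-rT)
C = 3.5294 + 24.92000000 - 25.71071704 = 2.7387


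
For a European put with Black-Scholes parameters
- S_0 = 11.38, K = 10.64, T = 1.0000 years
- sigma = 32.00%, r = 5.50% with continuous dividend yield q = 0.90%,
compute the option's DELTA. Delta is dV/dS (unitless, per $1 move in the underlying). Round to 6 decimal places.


Answer: Delta = -0.300952

Derivation:
d1 = 0.5138654525; d2 = 0.1938654525
phi(d1) = 0.3495993883; exp(-qT) = 0.9910403788; exp(-rT) = 0.9464851480
N(-d1) = 0.3036730314
Delta = -exp(-qT) * N(-d1) = -0.9910403788 * 0.3036730314 = -0.300952
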